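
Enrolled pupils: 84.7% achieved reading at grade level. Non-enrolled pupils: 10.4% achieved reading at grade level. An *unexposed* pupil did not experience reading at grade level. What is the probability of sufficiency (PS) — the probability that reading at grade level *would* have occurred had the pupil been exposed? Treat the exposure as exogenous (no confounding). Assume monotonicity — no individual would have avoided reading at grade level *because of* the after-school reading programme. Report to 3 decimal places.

PS ≈ 0.829

p₁ = 0.847, p₀ = 0.104.
Under exogeneity and monotonicity, PS = (p₁ − p₀) / (1 − p₀).
PS = (0.847 − 0.104) / (1 − 0.104) = 0.743 / 0.896 ≈ 0.8292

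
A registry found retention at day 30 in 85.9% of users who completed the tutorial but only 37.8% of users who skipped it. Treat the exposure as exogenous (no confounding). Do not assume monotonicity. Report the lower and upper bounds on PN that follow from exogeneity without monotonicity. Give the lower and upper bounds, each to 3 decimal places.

0.560 ≤ PN ≤ 0.724

p₁ = 0.859, p₀ = 0.378.
Under exogeneity alone the bounds on PN are max{0,(p₁−p₀)/p₁} ≤ PN ≤ min{1,(1−p₀)/p₁}.
  lower = (p₁ − p₀)/p₁ = 0.481 / 0.859 ≈ 0.5600
  upper = min{1, (1 − p₀)/p₁} = 0.622 / 0.859 ≈ 0.7241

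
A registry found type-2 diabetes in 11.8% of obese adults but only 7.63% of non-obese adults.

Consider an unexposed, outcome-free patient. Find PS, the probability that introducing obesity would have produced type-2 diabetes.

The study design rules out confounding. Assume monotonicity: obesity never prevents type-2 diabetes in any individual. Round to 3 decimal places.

p₁ = 0.118, p₀ = 0.0763.
Under exogeneity and monotonicity, PS = (p₁ − p₀) / (1 − p₀).
PS = (0.118 − 0.0763) / (1 − 0.0763) = 0.0417 / 0.9237 ≈ 0.0451

PS ≈ 0.045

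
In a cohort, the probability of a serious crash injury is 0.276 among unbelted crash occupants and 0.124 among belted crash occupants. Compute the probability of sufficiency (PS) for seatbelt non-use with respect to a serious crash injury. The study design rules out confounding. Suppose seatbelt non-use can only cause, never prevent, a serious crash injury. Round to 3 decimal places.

PS ≈ 0.174

Let p₁ = 0.276, p₀ = 0.124.
Under exogeneity and monotonicity, PS = (p₁ − p₀) / (1 − p₀).
PS = (0.276 − 0.124) / (1 − 0.124) = 0.152 / 0.876 ≈ 0.1735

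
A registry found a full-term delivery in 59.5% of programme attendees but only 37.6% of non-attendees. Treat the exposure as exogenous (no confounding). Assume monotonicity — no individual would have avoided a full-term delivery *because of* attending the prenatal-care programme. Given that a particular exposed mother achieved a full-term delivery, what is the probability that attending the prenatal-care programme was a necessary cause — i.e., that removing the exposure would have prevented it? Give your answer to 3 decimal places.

p₁ = 0.595, p₀ = 0.376.
Under exogeneity and monotonicity, PN = (p₁ − p₀) / p₁.
PN = (0.595 − 0.376) / 0.595 = 0.219 / 0.595 ≈ 0.3681

PN ≈ 0.368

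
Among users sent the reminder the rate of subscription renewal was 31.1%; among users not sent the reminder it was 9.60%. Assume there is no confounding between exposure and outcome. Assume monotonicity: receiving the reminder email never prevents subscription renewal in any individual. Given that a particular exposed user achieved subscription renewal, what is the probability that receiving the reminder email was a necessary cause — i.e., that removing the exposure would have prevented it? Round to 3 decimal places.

p₁ = 0.311, p₀ = 0.096.
Under exogeneity and monotonicity, PN = (p₁ − p₀) / p₁.
PN = (0.311 − 0.096) / 0.311 = 0.215 / 0.311 ≈ 0.6913

PN ≈ 0.691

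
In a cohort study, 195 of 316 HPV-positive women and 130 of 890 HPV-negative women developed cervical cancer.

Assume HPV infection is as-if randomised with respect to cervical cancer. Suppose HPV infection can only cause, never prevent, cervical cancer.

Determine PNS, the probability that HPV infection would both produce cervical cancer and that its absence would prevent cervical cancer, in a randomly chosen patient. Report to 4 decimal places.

p₁ = P(outcome | exposed) = 195/316 = 0.61709
p₀ = P(outcome | unexposed) = 130/890 = 0.14607
Under exogeneity and monotonicity, PNS = p₁ − p₀.
PNS = 0.61709 − 0.14607 = 0.47102

PNS ≈ 0.4710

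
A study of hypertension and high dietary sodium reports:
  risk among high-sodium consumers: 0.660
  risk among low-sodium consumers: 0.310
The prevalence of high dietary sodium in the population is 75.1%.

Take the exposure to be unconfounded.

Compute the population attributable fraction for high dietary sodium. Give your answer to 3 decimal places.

PAF ≈ 0.459

Let p₁ = 0.66, p₀ = 0.31.
Overall risk P(Y=1) = π·p₁ + (1−π)·p₀ = 0.751×0.66 + 0.249×0.31 = 0.57285.
Under exogeneity, PAF = [P(Y=1) − p₀] / P(Y=1).
PAF = (0.57285 − 0.31) / 0.57285 ≈ 0.4588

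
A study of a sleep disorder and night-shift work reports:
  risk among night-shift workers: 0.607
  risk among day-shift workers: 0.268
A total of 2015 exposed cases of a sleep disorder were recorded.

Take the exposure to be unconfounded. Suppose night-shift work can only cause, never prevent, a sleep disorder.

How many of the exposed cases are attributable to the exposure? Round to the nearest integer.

Let p₁ = 0.607, p₀ = 0.268.
PN = (p₁ − p₀)/p₁ = (0.607 − 0.268) / 0.607 ≈ 0.55848.
Attributable cases ≈ PN × (exposed cases) = 0.55848 × 2015 ≈ 1125.35.

about 1125 cases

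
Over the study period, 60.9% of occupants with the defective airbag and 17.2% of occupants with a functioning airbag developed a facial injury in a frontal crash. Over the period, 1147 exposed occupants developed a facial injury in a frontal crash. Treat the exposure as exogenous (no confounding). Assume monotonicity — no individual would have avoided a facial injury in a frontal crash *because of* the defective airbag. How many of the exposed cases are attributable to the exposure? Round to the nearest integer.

p₁ = 0.609, p₀ = 0.172.
PN = (p₁ − p₀)/p₁ = (0.609 − 0.172) / 0.609 ≈ 0.71757.
Attributable cases ≈ PN × (exposed cases) = 0.71757 × 1147 ≈ 823.05.

about 823 cases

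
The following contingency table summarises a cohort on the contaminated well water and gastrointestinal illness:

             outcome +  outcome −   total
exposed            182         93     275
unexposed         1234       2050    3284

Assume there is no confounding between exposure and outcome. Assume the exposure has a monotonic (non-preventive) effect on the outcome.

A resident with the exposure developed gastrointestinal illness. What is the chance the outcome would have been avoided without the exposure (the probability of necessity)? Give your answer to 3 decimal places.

PN ≈ 0.432

p₁ = P(outcome | exposed) = 182/275 = 0.66182
p₀ = P(outcome | unexposed) = 1234/3284 = 0.37576
Under exogeneity and monotonicity, PN = (p₁ − p₀)/p₁.
PN = (0.66182 − 0.37576) / 0.66182 ≈ 0.4322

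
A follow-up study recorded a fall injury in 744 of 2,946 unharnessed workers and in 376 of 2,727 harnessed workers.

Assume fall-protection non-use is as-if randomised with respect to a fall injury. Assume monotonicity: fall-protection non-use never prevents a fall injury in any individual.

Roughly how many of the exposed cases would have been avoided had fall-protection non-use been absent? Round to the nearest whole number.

p₁ = P(outcome | exposed) = 744/2946 = 0.25255
p₀ = P(outcome | unexposed) = 376/2727 = 0.13788
PN = (p₁ − p₀)/p₁ = (0.25255 − 0.13788) / 0.25255 ≈ 0.45404.
Attributable cases ≈ PN × (exposed cases) = 0.45404 × 744 ≈ 337.80.

about 338 cases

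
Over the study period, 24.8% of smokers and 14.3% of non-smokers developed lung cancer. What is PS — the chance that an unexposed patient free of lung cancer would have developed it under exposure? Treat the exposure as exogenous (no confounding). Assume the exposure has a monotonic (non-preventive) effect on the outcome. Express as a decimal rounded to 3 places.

p₁ = 0.248, p₀ = 0.143.
Under exogeneity and monotonicity, PS = (p₁ − p₀) / (1 − p₀).
PS = (0.248 − 0.143) / (1 − 0.143) = 0.105 / 0.857 ≈ 0.1225

PS ≈ 0.123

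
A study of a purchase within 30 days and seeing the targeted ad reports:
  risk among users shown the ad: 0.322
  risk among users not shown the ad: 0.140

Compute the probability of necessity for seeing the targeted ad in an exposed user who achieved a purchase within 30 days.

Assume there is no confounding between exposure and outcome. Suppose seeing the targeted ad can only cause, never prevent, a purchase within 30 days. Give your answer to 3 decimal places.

Let p₁ = 0.322, p₀ = 0.14.
Under exogeneity and monotonicity, PN = (p₁ − p₀) / p₁.
PN = (0.322 − 0.14) / 0.322 = 0.182 / 0.322 ≈ 0.5652

PN ≈ 0.565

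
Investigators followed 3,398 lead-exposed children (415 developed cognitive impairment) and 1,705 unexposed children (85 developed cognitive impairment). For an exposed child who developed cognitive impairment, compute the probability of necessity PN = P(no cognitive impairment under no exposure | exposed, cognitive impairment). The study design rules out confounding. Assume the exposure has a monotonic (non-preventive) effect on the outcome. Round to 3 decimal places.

p₁ = P(outcome | exposed) = 415/3398 = 0.12213
p₀ = P(outcome | unexposed) = 85/1705 = 0.049853
Under exogeneity and monotonicity, PN = (p₁ − p₀) / p₁.
PN = (0.12213 − 0.049853) / 0.12213 = 0.072277 / 0.12213 ≈ 0.5918

PN ≈ 0.592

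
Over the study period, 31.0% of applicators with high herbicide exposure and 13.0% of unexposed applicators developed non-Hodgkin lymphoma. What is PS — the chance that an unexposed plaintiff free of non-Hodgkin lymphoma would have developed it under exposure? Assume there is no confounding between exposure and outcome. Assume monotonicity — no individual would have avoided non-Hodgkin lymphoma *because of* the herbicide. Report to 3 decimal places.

p₁ = 0.31, p₀ = 0.13.
Under exogeneity and monotonicity, PS = (p₁ − p₀) / (1 − p₀).
PS = (0.31 − 0.13) / (1 − 0.13) = 0.18 / 0.87 ≈ 0.2069

PS ≈ 0.207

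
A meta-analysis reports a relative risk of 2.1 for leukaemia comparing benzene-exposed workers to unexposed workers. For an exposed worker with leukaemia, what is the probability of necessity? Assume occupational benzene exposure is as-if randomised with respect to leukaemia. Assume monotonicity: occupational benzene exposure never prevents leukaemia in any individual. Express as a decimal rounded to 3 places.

PN ≈ 0.524

Under exogeneity and monotonicity, PN = (RR − 1) / RR = 1 − 1/RR.
PN = (2.1 − 1) / 2.1 = 1.1 / 2.1 ≈ 0.5238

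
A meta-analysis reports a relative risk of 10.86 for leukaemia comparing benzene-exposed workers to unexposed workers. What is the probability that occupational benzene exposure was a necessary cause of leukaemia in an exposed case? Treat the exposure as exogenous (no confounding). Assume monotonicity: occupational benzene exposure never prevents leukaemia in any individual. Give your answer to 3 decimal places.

Under exogeneity and monotonicity, PN = (RR − 1) / RR = 1 − 1/RR.
PN = (10.86 − 1) / 10.86 = 9.86 / 10.86 ≈ 0.9079

PN ≈ 0.908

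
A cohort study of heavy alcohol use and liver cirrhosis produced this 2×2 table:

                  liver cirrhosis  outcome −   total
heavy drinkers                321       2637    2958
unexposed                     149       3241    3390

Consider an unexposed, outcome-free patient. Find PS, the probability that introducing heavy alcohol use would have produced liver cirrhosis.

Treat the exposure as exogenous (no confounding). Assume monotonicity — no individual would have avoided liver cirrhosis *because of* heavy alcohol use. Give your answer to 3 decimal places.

PS ≈ 0.068

p₁ = P(outcome | exposed) = 321/2958 = 0.10852
p₀ = P(outcome | unexposed) = 149/3390 = 0.043953
Under exogeneity and monotonicity, PS = (p₁ − p₀) / (1 − p₀).
PS = (0.10852 − 0.043953) / (1 − 0.043953) = 0.064566 / 0.95605 ≈ 0.0675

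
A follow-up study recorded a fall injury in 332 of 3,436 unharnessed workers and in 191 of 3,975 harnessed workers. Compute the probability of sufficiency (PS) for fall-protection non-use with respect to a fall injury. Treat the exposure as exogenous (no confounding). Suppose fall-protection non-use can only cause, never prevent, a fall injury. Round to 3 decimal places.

PS ≈ 0.051

p₁ = P(outcome | exposed) = 332/3436 = 0.096624
p₀ = P(outcome | unexposed) = 191/3975 = 0.04805
Under exogeneity and monotonicity, PS = (p₁ − p₀) / (1 − p₀).
PS = (0.096624 − 0.04805) / (1 − 0.04805) = 0.048574 / 0.95195 ≈ 0.0510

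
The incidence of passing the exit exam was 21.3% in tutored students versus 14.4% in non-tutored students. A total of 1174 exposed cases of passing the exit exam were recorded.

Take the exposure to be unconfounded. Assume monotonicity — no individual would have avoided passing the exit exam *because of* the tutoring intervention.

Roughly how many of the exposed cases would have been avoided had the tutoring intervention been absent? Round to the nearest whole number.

about 380 cases

p₁ = 0.213, p₀ = 0.144.
PN = (p₁ − p₀)/p₁ = (0.213 − 0.144) / 0.213 ≈ 0.32394.
Attributable cases ≈ PN × (exposed cases) = 0.32394 × 1174 ≈ 380.31.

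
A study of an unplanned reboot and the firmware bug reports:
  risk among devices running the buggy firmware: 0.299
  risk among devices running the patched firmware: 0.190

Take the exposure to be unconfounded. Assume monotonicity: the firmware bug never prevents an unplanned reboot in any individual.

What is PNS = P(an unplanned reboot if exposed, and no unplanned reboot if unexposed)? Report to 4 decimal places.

Let p₁ = 0.299, p₀ = 0.19.
Under exogeneity and monotonicity, PNS = p₁ − p₀.
PNS = 0.299 − 0.19 = 0.109

PNS ≈ 0.1090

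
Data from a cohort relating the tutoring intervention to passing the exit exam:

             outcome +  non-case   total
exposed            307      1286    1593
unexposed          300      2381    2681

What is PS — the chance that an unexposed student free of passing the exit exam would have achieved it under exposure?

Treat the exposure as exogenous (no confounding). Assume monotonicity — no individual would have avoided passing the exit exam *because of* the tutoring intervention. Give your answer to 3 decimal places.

PS ≈ 0.091

p₁ = P(outcome | exposed) = 307/1593 = 0.19272
p₀ = P(outcome | unexposed) = 300/2681 = 0.1119
Under exogeneity and monotonicity, PS = (p₁ − p₀)/(1 − p₀).
PS = (0.19272 − 0.1119) / 0.8881 ≈ 0.0910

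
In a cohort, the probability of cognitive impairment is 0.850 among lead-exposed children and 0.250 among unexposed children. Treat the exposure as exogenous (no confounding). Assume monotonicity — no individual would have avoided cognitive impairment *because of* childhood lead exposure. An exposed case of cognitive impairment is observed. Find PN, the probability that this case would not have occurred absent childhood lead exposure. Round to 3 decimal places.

PN ≈ 0.706

Let p₁ = 0.85, p₀ = 0.25.
Under exogeneity and monotonicity, PN = (p₁ − p₀) / p₁.
PN = (0.85 − 0.25) / 0.85 = 0.6 / 0.85 ≈ 0.7059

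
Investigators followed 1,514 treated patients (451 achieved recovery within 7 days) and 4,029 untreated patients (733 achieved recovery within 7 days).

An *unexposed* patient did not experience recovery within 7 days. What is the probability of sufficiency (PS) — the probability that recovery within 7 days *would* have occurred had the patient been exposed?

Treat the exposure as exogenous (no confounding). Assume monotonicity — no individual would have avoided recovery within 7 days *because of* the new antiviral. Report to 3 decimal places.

p₁ = P(outcome | exposed) = 451/1514 = 0.29789
p₀ = P(outcome | unexposed) = 733/4029 = 0.18193
Under exogeneity and monotonicity, PS = (p₁ − p₀) / (1 − p₀).
PS = (0.29789 − 0.18193) / (1 − 0.18193) = 0.11596 / 0.81807 ≈ 0.1417

PS ≈ 0.142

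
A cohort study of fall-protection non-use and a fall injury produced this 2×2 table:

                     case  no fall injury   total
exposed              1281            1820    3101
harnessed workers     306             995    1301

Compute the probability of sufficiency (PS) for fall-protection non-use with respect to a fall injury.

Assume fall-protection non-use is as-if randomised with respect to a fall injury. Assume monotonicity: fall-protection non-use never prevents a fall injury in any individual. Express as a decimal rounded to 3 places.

p₁ = P(outcome | exposed) = 1281/3101 = 0.41309
p₀ = P(outcome | unexposed) = 306/1301 = 0.2352
Under exogeneity and monotonicity, PS = (p₁ − p₀)/(1 − p₀).
PS = (0.41309 − 0.2352) / 0.7648 ≈ 0.2326

PS ≈ 0.233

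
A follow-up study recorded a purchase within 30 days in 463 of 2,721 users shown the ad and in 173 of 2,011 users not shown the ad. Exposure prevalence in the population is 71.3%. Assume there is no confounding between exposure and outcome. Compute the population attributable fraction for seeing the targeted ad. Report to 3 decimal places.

p₁ = P(outcome | exposed) = 463/2721 = 0.17016
p₀ = P(outcome | unexposed) = 173/2011 = 0.086027
Overall risk P(Y=1) = π·p₁ + (1−π)·p₀ = 0.713×0.17016 + 0.287×0.086027 = 0.14601.
Under exogeneity, PAF = [P(Y=1) − p₀] / P(Y=1).
PAF = (0.14601 − 0.086027) / 0.14601 ≈ 0.4108

PAF ≈ 0.411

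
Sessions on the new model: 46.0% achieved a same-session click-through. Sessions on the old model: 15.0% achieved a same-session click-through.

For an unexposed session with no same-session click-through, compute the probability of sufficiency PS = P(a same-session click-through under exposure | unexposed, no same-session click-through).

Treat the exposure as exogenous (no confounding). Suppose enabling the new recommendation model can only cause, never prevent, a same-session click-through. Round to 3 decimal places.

p₁ = 0.46, p₀ = 0.15.
Under exogeneity and monotonicity, PS = (p₁ − p₀) / (1 − p₀).
PS = (0.46 − 0.15) / (1 − 0.15) = 0.31 / 0.85 ≈ 0.3647

PS ≈ 0.365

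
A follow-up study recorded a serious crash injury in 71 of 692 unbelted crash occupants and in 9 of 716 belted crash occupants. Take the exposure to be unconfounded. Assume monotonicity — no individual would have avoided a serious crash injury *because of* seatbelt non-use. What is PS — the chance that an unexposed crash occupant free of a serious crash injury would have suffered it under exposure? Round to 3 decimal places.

PS ≈ 0.091

p₁ = P(outcome | exposed) = 71/692 = 0.1026
p₀ = P(outcome | unexposed) = 9/716 = 0.01257
Under exogeneity and monotonicity, PS = (p₁ − p₀) / (1 − p₀).
PS = (0.1026 − 0.01257) / (1 − 0.01257) = 0.090031 / 0.98743 ≈ 0.0912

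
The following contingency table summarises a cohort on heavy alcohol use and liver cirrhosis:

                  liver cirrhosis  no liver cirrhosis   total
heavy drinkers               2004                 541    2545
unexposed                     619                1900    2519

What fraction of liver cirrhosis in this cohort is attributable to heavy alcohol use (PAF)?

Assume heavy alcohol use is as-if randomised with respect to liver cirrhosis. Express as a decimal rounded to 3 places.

PAF ≈ 0.526

p₁ = P(outcome | exposed) = 2004/2545 = 0.78743
p₀ = P(outcome | unexposed) = 619/2519 = 0.24573
Exposure prevalence π = 2545/5064 = 0.50257; overall risk P(Y=1) = 0.51797.
Under exogeneity, PAF = [P(Y=1) − p₀]/P(Y=1).
PAF = (0.51797 − 0.24573) / 0.51797 ≈ 0.5256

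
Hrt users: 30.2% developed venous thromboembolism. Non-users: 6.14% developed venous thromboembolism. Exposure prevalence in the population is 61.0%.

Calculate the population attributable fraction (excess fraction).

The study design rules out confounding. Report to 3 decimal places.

PAF ≈ 0.705

p₁ = 0.302, p₀ = 0.0614.
Overall risk P(Y=1) = π·p₁ + (1−π)·p₀ = 0.61×0.302 + 0.39×0.0614 = 0.20817.
Under exogeneity, PAF = [P(Y=1) − p₀] / P(Y=1).
PAF = (0.20817 − 0.0614) / 0.20817 ≈ 0.7050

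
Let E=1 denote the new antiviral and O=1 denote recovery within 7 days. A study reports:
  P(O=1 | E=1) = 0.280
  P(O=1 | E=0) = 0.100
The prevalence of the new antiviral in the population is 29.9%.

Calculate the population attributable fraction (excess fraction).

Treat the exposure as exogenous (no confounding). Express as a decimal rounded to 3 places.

Let p₁ = 0.28, p₀ = 0.1.
Overall risk P(Y=1) = π·p₁ + (1−π)·p₀ = 0.299×0.28 + 0.701×0.1 = 0.15382.
Under exogeneity, PAF = [P(Y=1) − p₀] / P(Y=1).
PAF = (0.15382 − 0.1) / 0.15382 ≈ 0.3499

PAF ≈ 0.350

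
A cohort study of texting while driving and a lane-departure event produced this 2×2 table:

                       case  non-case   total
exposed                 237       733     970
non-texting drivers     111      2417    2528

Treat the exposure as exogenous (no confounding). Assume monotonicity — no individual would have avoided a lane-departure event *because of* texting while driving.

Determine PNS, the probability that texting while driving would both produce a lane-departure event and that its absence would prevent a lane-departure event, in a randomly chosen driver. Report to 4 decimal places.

PNS ≈ 0.2004

p₁ = P(outcome | exposed) = 237/970 = 0.24433
p₀ = P(outcome | unexposed) = 111/2528 = 0.043908
Under exogeneity and monotonicity, PNS = p₁ − p₀.
PNS = 0.24433 − 0.043908 = 0.20042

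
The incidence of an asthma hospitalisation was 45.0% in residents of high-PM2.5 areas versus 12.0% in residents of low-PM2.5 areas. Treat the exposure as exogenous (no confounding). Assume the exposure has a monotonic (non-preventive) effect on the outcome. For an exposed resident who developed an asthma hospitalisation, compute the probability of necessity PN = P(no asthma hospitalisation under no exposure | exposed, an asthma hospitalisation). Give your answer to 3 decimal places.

PN ≈ 0.733

p₁ = 0.45, p₀ = 0.12.
Under exogeneity and monotonicity, PN = (p₁ − p₀) / p₁.
PN = (0.45 − 0.12) / 0.45 = 0.33 / 0.45 ≈ 0.7333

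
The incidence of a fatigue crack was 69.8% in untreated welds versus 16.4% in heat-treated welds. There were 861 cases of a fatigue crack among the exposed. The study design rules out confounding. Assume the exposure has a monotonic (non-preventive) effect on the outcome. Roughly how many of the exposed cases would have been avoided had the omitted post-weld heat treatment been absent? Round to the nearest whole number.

p₁ = 0.698, p₀ = 0.164.
PN = (p₁ − p₀)/p₁ = (0.698 − 0.164) / 0.698 ≈ 0.76504.
Attributable cases ≈ PN × (exposed cases) = 0.76504 × 861 ≈ 658.70.

about 659 cases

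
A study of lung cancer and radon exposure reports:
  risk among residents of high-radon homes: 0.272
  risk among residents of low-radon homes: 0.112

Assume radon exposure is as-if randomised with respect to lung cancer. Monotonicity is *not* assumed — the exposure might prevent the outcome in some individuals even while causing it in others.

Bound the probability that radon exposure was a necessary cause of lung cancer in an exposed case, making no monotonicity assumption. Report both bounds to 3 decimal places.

0.588 ≤ PN ≤ 1.000

Let p₁ = 0.272, p₀ = 0.112.
Under exogeneity alone the bounds on PN are max{0,(p₁−p₀)/p₁} ≤ PN ≤ min{1,(1−p₀)/p₁}.
  lower = (p₁ − p₀)/p₁ = 0.16 / 0.272 ≈ 0.5882
  upper = min{1, (1 − p₀)/p₁} = 0.888 / 0.272 ≈ 3.2647 → capped at 1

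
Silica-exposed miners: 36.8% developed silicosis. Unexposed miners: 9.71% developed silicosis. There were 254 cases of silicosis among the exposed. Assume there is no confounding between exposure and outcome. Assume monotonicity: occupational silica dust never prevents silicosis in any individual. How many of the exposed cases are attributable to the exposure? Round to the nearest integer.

about 187 cases

p₁ = 0.368, p₀ = 0.0971.
PN = (p₁ − p₀)/p₁ = (0.368 − 0.0971) / 0.368 ≈ 0.73614.
Attributable cases ≈ PN × (exposed cases) = 0.73614 × 254 ≈ 186.98.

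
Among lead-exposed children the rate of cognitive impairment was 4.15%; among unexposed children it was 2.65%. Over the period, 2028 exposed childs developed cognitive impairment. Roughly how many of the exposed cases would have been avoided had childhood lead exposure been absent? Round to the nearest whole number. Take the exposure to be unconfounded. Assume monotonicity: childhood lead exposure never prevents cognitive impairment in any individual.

about 733 cases

p₁ = 0.0415, p₀ = 0.0265.
PN = (p₁ − p₀)/p₁ = (0.0415 − 0.0265) / 0.0415 ≈ 0.36145.
Attributable cases ≈ PN × (exposed cases) = 0.36145 × 2028 ≈ 733.01.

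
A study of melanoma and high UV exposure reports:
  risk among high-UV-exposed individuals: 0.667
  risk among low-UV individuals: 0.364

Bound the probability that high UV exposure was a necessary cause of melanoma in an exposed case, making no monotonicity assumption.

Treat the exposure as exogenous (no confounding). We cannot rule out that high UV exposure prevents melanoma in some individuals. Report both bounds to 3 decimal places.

0.454 ≤ PN ≤ 0.954

Let p₁ = 0.667, p₀ = 0.364.
Under exogeneity alone the bounds on PN are max{0,(p₁−p₀)/p₁} ≤ PN ≤ min{1,(1−p₀)/p₁}.
  lower = (p₁ − p₀)/p₁ = 0.303 / 0.667 ≈ 0.4543
  upper = min{1, (1 − p₀)/p₁} = 0.636 / 0.667 ≈ 0.9535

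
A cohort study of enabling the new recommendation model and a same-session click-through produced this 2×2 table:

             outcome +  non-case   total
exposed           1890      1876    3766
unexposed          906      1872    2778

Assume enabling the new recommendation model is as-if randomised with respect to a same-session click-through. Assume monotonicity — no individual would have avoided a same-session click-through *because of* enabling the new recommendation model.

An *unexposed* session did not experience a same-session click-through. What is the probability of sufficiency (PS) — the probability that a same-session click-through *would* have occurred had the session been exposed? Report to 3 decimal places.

PS ≈ 0.261

p₁ = P(outcome | exposed) = 1890/3766 = 0.50186
p₀ = P(outcome | unexposed) = 906/2778 = 0.32613
Under exogeneity and monotonicity, PS = (p₁ − p₀)/(1 − p₀).
PS = (0.50186 − 0.32613) / 0.67387 ≈ 0.2608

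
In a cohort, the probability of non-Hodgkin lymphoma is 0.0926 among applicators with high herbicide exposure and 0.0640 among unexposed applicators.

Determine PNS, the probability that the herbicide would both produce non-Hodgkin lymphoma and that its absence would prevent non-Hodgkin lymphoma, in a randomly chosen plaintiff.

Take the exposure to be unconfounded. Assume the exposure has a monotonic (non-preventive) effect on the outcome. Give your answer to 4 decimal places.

PNS ≈ 0.0286

Let p₁ = 0.0926, p₀ = 0.064.
Under exogeneity and monotonicity, PNS = p₁ − p₀.
PNS = 0.0926 − 0.064 = 0.0286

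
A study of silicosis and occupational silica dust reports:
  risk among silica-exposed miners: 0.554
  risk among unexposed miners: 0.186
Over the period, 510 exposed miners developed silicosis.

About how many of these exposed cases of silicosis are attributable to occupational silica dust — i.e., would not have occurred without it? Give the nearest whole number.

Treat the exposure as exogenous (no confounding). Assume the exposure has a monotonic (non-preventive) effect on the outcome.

Let p₁ = 0.554, p₀ = 0.186.
PN = (p₁ − p₀)/p₁ = (0.554 − 0.186) / 0.554 ≈ 0.66426.
Attributable cases ≈ PN × (exposed cases) = 0.66426 × 510 ≈ 338.77.

about 339 cases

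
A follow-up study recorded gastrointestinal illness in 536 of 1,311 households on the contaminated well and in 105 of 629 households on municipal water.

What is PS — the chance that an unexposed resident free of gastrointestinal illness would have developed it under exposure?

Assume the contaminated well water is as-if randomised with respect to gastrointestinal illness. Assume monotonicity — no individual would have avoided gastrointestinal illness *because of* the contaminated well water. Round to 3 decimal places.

PS ≈ 0.290

p₁ = P(outcome | exposed) = 536/1311 = 0.40885
p₀ = P(outcome | unexposed) = 105/629 = 0.16693
Under exogeneity and monotonicity, PS = (p₁ − p₀) / (1 − p₀).
PS = (0.40885 − 0.16693) / (1 − 0.16693) = 0.24192 / 0.83307 ≈ 0.2904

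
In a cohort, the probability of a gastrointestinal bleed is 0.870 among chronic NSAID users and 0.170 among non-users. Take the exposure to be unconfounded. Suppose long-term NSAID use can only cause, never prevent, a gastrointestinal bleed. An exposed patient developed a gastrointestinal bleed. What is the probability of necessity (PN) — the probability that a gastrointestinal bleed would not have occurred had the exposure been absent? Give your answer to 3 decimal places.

Let p₁ = 0.87, p₀ = 0.17.
Under exogeneity and monotonicity, PN = (p₁ − p₀) / p₁.
PN = (0.87 − 0.17) / 0.87 = 0.7 / 0.87 ≈ 0.8046

PN ≈ 0.805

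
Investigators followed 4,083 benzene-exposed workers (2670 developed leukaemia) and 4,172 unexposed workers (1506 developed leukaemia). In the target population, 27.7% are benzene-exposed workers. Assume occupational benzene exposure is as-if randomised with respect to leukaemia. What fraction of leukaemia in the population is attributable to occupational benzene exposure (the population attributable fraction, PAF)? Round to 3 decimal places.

PAF ≈ 0.184

p₁ = P(outcome | exposed) = 2670/4083 = 0.65393
p₀ = P(outcome | unexposed) = 1506/4172 = 0.36098
Overall risk P(Y=1) = π·p₁ + (1−π)·p₀ = 0.277×0.65393 + 0.723×0.36098 = 0.44213.
Under exogeneity, PAF = [P(Y=1) − p₀] / P(Y=1).
PAF = (0.44213 − 0.36098) / 0.44213 ≈ 0.1835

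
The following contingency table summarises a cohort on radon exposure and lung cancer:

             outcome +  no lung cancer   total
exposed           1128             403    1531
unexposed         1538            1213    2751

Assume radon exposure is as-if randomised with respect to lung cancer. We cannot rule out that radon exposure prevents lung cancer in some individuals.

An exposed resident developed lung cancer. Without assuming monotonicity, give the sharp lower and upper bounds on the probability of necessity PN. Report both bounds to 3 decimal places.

0.241 ≤ PN ≤ 0.598

p₁ = P(outcome | exposed) = 1128/1531 = 0.73677
p₀ = P(outcome | unexposed) = 1538/2751 = 0.55907
Under exogeneity alone the bounds on PN are max{0,(p₁−p₀)/p₁} ≤ PN ≤ min{1,(1−p₀)/p₁}.
  lower = (p₁ − p₀)/p₁ = 0.1777 / 0.73677 ≈ 0.2412
  upper = min{1, (1 − p₀)/p₁} = 0.44093 / 0.73677 ≈ 0.5985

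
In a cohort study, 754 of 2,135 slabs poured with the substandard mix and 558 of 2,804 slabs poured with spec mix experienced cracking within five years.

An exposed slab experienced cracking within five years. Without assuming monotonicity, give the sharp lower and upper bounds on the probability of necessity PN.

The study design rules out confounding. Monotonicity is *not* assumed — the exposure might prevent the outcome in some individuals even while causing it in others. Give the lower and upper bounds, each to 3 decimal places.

p₁ = P(outcome | exposed) = 754/2135 = 0.35316
p₀ = P(outcome | unexposed) = 558/2804 = 0.199
Under exogeneity alone the bounds on PN are max{0,(p₁−p₀)/p₁} ≤ PN ≤ min{1,(1−p₀)/p₁}.
  lower = (p₁ − p₀)/p₁ = 0.15416 / 0.35316 ≈ 0.4365
  upper = min{1, (1 − p₀)/p₁} = 0.801 / 0.35316 ≈ 2.2681 → capped at 1

0.437 ≤ PN ≤ 1.000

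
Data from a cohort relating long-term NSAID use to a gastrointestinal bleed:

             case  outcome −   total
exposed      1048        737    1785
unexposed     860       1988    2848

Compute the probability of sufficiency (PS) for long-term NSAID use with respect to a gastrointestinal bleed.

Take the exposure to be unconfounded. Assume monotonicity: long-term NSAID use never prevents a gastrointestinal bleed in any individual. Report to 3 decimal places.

p₁ = P(outcome | exposed) = 1048/1785 = 0.58711
p₀ = P(outcome | unexposed) = 860/2848 = 0.30197
Under exogeneity and monotonicity, PS = (p₁ − p₀)/(1 − p₀).
PS = (0.58711 − 0.30197) / 0.69803 ≈ 0.4085

PS ≈ 0.409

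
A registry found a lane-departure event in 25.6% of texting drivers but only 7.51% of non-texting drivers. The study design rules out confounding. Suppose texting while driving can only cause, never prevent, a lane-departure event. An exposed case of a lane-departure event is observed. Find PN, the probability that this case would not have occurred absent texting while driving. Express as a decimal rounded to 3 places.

PN ≈ 0.707

p₁ = 0.256, p₀ = 0.0751.
Under exogeneity and monotonicity, PN = (p₁ − p₀) / p₁.
PN = (0.256 − 0.0751) / 0.256 = 0.1809 / 0.256 ≈ 0.7066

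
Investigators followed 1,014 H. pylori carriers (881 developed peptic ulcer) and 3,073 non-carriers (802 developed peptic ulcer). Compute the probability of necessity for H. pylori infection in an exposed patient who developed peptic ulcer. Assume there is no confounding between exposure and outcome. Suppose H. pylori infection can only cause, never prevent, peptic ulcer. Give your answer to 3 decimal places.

p₁ = P(outcome | exposed) = 881/1014 = 0.86884
p₀ = P(outcome | unexposed) = 802/3073 = 0.26098
Under exogeneity and monotonicity, PN = (p₁ − p₀) / p₁.
PN = (0.86884 − 0.26098) / 0.86884 = 0.60785 / 0.86884 ≈ 0.6996

PN ≈ 0.700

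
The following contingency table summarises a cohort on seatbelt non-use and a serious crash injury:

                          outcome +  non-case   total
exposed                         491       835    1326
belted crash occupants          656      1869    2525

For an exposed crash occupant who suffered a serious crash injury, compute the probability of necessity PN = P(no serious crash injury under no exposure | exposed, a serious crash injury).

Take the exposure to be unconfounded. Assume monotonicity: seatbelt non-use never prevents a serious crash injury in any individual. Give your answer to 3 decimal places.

p₁ = P(outcome | exposed) = 491/1326 = 0.37029
p₀ = P(outcome | unexposed) = 656/2525 = 0.2598
Under exogeneity and monotonicity, PN = (p₁ − p₀) / p₁.
PN = (0.37029 − 0.2598) / 0.37029 = 0.11048 / 0.37029 ≈ 0.2984

PN ≈ 0.298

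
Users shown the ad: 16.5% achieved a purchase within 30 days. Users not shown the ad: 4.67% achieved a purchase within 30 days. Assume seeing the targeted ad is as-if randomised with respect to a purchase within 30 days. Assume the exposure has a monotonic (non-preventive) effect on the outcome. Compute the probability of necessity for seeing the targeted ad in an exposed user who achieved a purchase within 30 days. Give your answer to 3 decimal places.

PN ≈ 0.717

p₁ = 0.165, p₀ = 0.0467.
Under exogeneity and monotonicity, PN = (p₁ − p₀) / p₁.
PN = (0.165 − 0.0467) / 0.165 = 0.1183 / 0.165 ≈ 0.7170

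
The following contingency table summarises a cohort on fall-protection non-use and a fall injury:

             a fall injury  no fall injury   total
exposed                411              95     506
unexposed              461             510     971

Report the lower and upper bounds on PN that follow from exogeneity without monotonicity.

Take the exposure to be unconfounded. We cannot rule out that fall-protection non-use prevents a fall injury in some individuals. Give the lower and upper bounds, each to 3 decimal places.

0.415 ≤ PN ≤ 0.647

p₁ = P(outcome | exposed) = 411/506 = 0.81225
p₀ = P(outcome | unexposed) = 461/971 = 0.47477
Under exogeneity alone the bounds on PN are max{0,(p₁−p₀)/p₁} ≤ PN ≤ min{1,(1−p₀)/p₁}.
  lower = (p₁ − p₀)/p₁ = 0.33748 / 0.81225 ≈ 0.4155
  upper = min{1, (1 − p₀)/p₁} = 0.52523 / 0.81225 ≈ 0.6466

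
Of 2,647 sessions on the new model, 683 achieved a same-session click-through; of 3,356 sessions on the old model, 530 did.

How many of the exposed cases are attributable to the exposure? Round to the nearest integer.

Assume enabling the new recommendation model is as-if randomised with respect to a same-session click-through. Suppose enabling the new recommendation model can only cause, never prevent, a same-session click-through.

about 265 cases

p₁ = P(outcome | exposed) = 683/2647 = 0.25803
p₀ = P(outcome | unexposed) = 530/3356 = 0.15793
PN = (p₁ − p₀)/p₁ = (0.25803 − 0.15793) / 0.25803 ≈ 0.38795.
Attributable cases ≈ PN × (exposed cases) = 0.38795 × 683 ≈ 264.97.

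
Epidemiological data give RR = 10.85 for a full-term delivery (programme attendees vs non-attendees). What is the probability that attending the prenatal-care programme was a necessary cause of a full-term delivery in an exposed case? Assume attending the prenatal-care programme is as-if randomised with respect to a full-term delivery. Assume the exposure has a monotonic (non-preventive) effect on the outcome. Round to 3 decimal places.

Under exogeneity and monotonicity, PN = (RR − 1) / RR = 1 − 1/RR.
PN = (10.85 − 1) / 10.85 = 9.85 / 10.85 ≈ 0.9078

PN ≈ 0.908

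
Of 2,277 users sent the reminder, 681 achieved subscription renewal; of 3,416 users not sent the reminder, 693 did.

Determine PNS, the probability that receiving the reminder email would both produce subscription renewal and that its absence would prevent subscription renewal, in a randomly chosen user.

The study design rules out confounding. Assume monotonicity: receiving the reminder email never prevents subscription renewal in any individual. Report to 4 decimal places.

p₁ = P(outcome | exposed) = 681/2277 = 0.29908
p₀ = P(outcome | unexposed) = 693/3416 = 0.20287
Under exogeneity and monotonicity, PNS = p₁ − p₀.
PNS = 0.29908 − 0.20287 = 0.096209

PNS ≈ 0.0962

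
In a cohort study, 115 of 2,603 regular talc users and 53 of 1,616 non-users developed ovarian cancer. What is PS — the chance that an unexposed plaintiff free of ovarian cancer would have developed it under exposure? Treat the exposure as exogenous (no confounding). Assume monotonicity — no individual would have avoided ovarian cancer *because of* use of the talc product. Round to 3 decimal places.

p₁ = P(outcome | exposed) = 115/2603 = 0.04418
p₀ = P(outcome | unexposed) = 53/1616 = 0.032797
Under exogeneity and monotonicity, PS = (p₁ − p₀) / (1 − p₀).
PS = (0.04418 − 0.032797) / (1 − 0.032797) = 0.011383 / 0.9672 ≈ 0.0118

PS ≈ 0.012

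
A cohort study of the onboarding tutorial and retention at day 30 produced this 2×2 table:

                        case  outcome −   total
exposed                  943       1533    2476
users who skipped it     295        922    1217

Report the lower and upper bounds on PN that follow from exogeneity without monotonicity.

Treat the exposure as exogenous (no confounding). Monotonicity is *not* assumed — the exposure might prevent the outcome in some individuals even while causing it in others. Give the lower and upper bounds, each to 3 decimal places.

p₁ = P(outcome | exposed) = 943/2476 = 0.38086
p₀ = P(outcome | unexposed) = 295/1217 = 0.2424
Under exogeneity alone the bounds on PN are max{0,(p₁−p₀)/p₁} ≤ PN ≤ min{1,(1−p₀)/p₁}.
  lower = (p₁ − p₀)/p₁ = 0.13846 / 0.38086 ≈ 0.3635
  upper = min{1, (1 − p₀)/p₁} = 0.7576 / 0.38086 ≈ 1.9892 → capped at 1

0.364 ≤ PN ≤ 1.000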